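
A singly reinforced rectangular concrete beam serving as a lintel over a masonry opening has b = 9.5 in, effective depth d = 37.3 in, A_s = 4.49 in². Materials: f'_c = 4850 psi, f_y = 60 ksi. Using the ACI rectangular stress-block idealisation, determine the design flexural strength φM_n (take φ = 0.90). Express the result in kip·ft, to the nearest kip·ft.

T = A_s f_y = 4.49 × 60 = 269.4 kips.
a = T/(0.85 f'_c b) = 269.4/(0.85 × 4.85 × 9.5) = 6.879 in.
M_n = T(d − a/2) = 269.4 × (37.3 − 3.4395) = 9122.0 kip·in = 9122.0/12 = 760.17 kip·ft.
φM_n = 0.90 × 760.17 = 684.15 kip·ft.

φM_n ≈ 684 kip·ft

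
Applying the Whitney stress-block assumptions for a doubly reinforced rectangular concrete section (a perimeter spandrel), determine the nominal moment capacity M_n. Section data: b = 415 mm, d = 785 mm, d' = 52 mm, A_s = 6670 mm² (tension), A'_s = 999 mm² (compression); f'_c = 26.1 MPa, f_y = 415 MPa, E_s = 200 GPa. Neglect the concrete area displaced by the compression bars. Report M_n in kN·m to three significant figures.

Assume both tension and compression steel yield.
Net tension couple steel: A_s − A'_s = 5671 mm².
a = (A_s − A'_s) f_y / (0.85 f'_c b) = 2353465/(0.85 × 26.1 × 415) = 255.62 mm.
c = a/β₁ = 255.62/0.85 = 300.73 mm; ε'_s = 0.003(c − d')/c = 0.0025 ≥ f_y/E_s = 0.0021, so compression steel does yield.
M_n = (A_s − A'_s) f_y (d − a/2) + A'_s f_y (d − d') = [2353465 × (785 − 127.81) + 414585 × (785 − 52)] × 10⁻⁶ = 1546.67 + 303.89 = 1850.56 kN·m.

M_n ≈ 1850 kN·m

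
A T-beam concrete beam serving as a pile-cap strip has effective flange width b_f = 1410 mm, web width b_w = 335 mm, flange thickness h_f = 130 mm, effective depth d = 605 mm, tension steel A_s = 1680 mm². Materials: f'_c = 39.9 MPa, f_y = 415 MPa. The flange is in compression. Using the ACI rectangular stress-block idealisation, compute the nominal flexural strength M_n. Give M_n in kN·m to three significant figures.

M_n ≈ 417 kN·m

Tension: T = A_s f_y = 1680 × 415 = 697200 N.
Try a within the flange: a = T/(0.85 f'_c b_f) = 697200/(0.85 × 39.9 × 1410) = 14.58 mm.
Since a = 14.58 ≤ h_f = 130 mm, the stress block lies entirely in the flange; analyse as a rectangular beam of width b_f.
M_n = T(d − a/2) = 697200 × (605 − 7.29) = 416.72 × 10⁶ N·mm.
M_n = 416.72 kN·m.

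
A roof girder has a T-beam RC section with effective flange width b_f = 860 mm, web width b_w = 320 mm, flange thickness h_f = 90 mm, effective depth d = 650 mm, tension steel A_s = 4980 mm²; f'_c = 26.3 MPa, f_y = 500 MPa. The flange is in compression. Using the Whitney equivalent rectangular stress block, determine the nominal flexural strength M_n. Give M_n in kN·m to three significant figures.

Tension: T = A_s f_y = 4980 × 500 = 2490000 N.
Try a within the flange: a = T/(0.85 f'_c b_f) = 2490000/(0.85 × 26.3 × 860) = 129.52 mm.
a = 129.52 > h_f = 90 mm: the block extends into the web. Split into flange-overhang and web parts.
C_f = 0.85 f'_c (b_f − b_w) h_f = 0.85 × 26.3 × (860 − 320) × 90 = 1086453 N.
Remaining web compression depth: a_w = (T − C_f)/(0.85 f'_c b_w) = (2490000 − 1086453)/(0.85 × 26.3 × 320) = 196.20 mm.
M_n = C_f(d − h_f/2) + (T − C_f)(d − a_w/2) = 1086453 × (650 − 45) + 1403547 × (650 − 98.1) = 657.30 + 774.62 = 1431.92 × 10⁶ N·mm.
M_n = 1431.92 kN·m.

M_n ≈ 1430 kN·m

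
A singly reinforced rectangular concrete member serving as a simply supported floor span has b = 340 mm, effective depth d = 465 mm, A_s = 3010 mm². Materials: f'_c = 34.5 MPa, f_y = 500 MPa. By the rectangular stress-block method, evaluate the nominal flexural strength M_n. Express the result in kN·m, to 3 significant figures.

T = A_s f_y = 3010 × 500 = 1505000 N = 1505 kN.
From C = T: a = T/(0.85 f'_c b) = 1505000/(0.85 × 34.5 × 340) = 150.95 mm.
M_n = T(d − a/2) = 1505 kN × (465 − 75.475) mm = 586.24 kN·m.

M_n ≈ 586 kN·m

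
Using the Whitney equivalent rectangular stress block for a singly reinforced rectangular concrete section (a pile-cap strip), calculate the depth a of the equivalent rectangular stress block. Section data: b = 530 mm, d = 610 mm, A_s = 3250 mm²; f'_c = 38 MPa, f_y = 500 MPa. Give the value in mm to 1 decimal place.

a ≈ 94.9 mm

T = A_s f_y = 3250 × 500 = 1625000 N = 1625 kN.
Setting C = 0.85 f'_c a b equal to T: a = 1625000/(0.85 × 38 × 530) = 94.9 mm.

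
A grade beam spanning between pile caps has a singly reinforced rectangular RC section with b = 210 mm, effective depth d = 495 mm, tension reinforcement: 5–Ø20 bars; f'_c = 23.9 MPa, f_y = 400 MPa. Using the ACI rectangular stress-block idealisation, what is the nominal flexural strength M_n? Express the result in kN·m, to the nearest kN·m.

A_s = 5 × 314 = 1570 mm².
T = A_s f_y = 1570 × 400 = 628000 N = 628 kN.
From C = T: a = T/(0.85 f'_c b) = 628000/(0.85 × 23.9 × 210) = 147.21 mm.
M_n = T(d − a/2) = 628 kN × (495 − 73.605) mm = 264.64 kN·m.

M_n ≈ 265 kN·m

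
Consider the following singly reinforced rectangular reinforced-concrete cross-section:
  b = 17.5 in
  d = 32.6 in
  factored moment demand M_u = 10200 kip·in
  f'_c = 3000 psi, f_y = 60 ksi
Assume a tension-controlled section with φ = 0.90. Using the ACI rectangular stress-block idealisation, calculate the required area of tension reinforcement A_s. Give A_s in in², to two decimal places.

A_s ≈ 6.73 in²

M_n = M_u/φ = 10200/0.90 = 11333.3 kip·in.
From M_n = 0.85 f'_c a b (d − a/2):
a = d − √(d² − 2M_n/(0.85 f'_c b)) = 32.6 − √(32.6² − 2 × 11333.3/(0.85 × 3 × 17.5)) = 9.045 in.
A_s = 0.85 f'_c a b / f_y = 0.85 × 3 × 9.045 × 17.5 / 60 = 6.727 in².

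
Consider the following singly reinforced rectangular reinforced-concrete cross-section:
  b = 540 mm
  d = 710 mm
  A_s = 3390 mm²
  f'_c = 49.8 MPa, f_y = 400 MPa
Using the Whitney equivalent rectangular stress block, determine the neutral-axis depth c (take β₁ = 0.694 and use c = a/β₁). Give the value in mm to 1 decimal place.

c ≈ 85.5 mm

T = A_s f_y = 3390 × 400 = 1356000 N = 1356 kN.
Setting C = 0.85 f'_c a b equal to T: a = 1356000/(0.85 × 49.8 × 540) = 59.322 mm.
With β₁ = 0.694, c = a/β₁ = 59.322/0.694 = 85.5 mm.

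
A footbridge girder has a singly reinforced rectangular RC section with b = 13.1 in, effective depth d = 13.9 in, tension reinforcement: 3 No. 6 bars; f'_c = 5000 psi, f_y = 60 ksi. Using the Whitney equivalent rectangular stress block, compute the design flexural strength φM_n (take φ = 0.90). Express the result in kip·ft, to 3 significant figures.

A_s = 3 × 0.44 = 1.32 in².
T = A_s f_y = 1.32 × 60 = 79.2 kips.
a = T/(0.85 f'_c b) = 79.2/(0.85 × 5 × 13.1) = 1.423 in.
M_n = T(d − a/2) = 79.2 × (13.9 − 0.7115) = 1044.5 kip·in = 1044.5/12 = 87.04 kip·ft.
φM_n = 0.90 × 87.04 = 78.34 kip·ft.

φM_n ≈ 78.3 kip·ft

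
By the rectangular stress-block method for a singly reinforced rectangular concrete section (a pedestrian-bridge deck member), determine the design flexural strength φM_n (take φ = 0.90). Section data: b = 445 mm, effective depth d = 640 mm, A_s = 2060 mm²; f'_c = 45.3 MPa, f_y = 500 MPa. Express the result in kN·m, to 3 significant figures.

φM_n ≈ 565 kN·m

T = A_s f_y = 2060 × 500 = 1030000 N = 1030 kN.
From C = T: a = T/(0.85 f'_c b) = 1030000/(0.85 × 45.3 × 445) = 60.11 mm.
M_n = T(d − a/2) = 1030 kN × (640 − 30.055) mm = 628.24 kN·m.
φM_n = 0.90 × 628.24 = 565.42 kN·m.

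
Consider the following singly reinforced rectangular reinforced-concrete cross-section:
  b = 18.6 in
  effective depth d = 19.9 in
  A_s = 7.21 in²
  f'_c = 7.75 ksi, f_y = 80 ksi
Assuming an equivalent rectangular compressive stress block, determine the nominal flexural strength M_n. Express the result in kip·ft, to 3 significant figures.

M_n ≈ 843 kip·ft

T = A_s f_y = 7.21 × 80 = 576.8 kips.
a = T/(0.85 f'_c b) = 576.8/(0.85 × 7.75 × 18.6) = 4.708 in.
M_n = T(d − a/2) = 576.8 × (19.9 − 2.354) = 10120.5 kip·in = 10120.5/12 = 843.38 kip·ft.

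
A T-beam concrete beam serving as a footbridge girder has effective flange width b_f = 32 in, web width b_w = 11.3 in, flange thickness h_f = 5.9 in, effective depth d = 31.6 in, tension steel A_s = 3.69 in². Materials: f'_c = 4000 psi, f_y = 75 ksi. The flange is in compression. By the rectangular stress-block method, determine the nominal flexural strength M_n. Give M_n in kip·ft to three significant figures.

Tension: T = A_s f_y = 3.69 × 75 = 276.75 kips.
Try a within the flange: a = T/(0.85 f'_c b_f) = 276.75/(0.85 × 4 × 32) = 2.544 in.
Since a = 2.544 ≤ h_f = 5.9 in, the stress block lies entirely in the flange; analyse as a rectangular beam of width b_f.
M_n = T(d − a/2) = 276.75 × (31.6 − 1.272) = 8393.3 kip·in.
M_n = 8393.3/12 = 699.44 kip·ft.

M_n ≈ 699 kip·ft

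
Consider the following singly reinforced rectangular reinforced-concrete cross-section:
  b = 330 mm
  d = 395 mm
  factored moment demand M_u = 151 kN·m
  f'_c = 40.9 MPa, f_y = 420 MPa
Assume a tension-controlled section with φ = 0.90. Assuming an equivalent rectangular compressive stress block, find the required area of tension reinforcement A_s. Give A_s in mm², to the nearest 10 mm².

M_n = M_u/φ = 151/0.90 = 167.778 kN·m.
With M_n = 0.85 f'_c a b (d − a/2), solve the quadratic for a:
a = d − √(d² − 2M_n/(0.85 f'_c b)) = 395 − √(395² − 2 × 167.778×10⁶/(0.85 × 40.9 × 330)) = 38.94 mm.
A_s = 0.85 f'_c a b / f_y = 0.85 × 40.9 × 38.94 × 330 / 420 = 1063.7 mm².

A_s ≈ 1060 mm²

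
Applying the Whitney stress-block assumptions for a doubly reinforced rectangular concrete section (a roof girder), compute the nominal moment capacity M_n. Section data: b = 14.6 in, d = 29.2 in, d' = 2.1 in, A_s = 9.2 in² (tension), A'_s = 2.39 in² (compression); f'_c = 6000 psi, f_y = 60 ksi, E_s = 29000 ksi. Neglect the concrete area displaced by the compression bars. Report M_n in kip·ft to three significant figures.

Assume both steels yield.
a = (A_s − A'_s) f_y/(0.85 f'_c b) = (9.2 − 2.39) × 60/(0.85 × 6 × 14.6) = 5.488 in.
c = a/β₁ = 5.488/0.75 = 7.317 in; ε'_s = 0.003(c − d')/c = 0.0021 ≥ ε_y = 0.0021, so the compression steel yields.
M_n = (A_s − A'_s) f_y (d − a/2) + A'_s f_y (d − d') = 408.6 × (29.2 − 2.744) + 143.4 × (29.2 − 2.1) = 10809.9 + 3886.1 = 14696.0 kip·in = 14696.0/12 = 1224.67 kip·ft.

M_n ≈ 1220 kip·ft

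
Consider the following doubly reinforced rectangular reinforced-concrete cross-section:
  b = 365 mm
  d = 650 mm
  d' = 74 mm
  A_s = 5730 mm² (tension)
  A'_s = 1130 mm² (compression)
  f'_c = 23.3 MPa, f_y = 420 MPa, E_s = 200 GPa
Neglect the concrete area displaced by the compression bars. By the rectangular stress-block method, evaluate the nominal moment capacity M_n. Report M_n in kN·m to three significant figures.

Assume both tension and compression steel yield.
Net tension couple steel: A_s − A'_s = 4600 mm².
a = (A_s − A'_s) f_y / (0.85 f'_c b) = 1932000/(0.85 × 23.3 × 365) = 267.26 mm.
c = a/β₁ = 267.26/0.85 = 314.42 mm; ε'_s = 0.003(c − d')/c = 0.0023 ≥ f_y/E_s = 0.0021, so compression steel does yield.
M_n = (A_s − A'_s) f_y (d − a/2) + A'_s f_y (d − d') = [1932000 × (650 − 133.63) + 474600 × (650 − 74)] × 10⁻⁶ = 997.63 + 273.37 = 1271.00 kN·m.

M_n ≈ 1270 kN·m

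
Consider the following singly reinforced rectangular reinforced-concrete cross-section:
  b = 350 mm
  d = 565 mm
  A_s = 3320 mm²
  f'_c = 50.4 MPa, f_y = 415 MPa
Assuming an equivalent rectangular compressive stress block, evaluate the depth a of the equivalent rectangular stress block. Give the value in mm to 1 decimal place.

a ≈ 91.9 mm

T = A_s f_y = 3320 × 415 = 1377800 N = 1377.8 kN.
Setting C = 0.85 f'_c a b equal to T: a = 1377800/(0.85 × 50.4 × 350) = 91.9 mm.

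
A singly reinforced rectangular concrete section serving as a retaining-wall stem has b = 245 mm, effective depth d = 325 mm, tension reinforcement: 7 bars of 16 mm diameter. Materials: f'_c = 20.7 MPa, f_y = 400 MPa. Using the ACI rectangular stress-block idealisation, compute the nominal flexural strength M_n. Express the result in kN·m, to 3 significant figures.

M_n ≈ 146 kN·m

A_s = 7 × 201 = 1407 mm².
T = A_s f_y = 1407 × 400 = 562800 N = 562.8 kN.
From C = T: a = T/(0.85 f'_c b) = 562800/(0.85 × 20.7 × 245) = 130.56 mm.
M_n = T(d − a/2) = 562.8 kN × (325 − 65.28) mm = 146.17 kN·m.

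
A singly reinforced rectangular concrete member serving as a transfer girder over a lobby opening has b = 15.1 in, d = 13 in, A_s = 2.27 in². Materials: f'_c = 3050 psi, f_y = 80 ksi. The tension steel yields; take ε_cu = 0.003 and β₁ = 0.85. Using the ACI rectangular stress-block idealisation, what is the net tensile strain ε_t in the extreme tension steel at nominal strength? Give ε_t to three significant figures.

ε_t ≈ 0.00415

a = A_s f_y/(0.85 f'_c b) = 4.639 in.
β₁ = 0.85, so c = a/β₁ = 4.639/0.85 = 5.458 in.
From the linear strain diagram with ε_cu = 0.003: ε_t = 0.003 (d − c)/c = 0.003 × (13 − 5.458)/5.458 = 0.00415.
ε_t is between 0.004 and 0.005 — transition zone.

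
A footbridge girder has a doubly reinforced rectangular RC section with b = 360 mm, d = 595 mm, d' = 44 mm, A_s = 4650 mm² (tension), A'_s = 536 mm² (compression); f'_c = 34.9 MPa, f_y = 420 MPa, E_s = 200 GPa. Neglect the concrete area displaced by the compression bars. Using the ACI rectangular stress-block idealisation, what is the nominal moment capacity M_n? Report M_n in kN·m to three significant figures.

Assume both tension and compression steel yield.
Net tension couple steel: A_s − A'_s = 4114 mm².
a = (A_s − A'_s) f_y / (0.85 f'_c b) = 1727880/(0.85 × 34.9 × 360) = 161.80 mm.
c = a/β₁ = 161.80/0.801 = 202.00 mm; ε'_s = 0.003(c − d')/c = 0.0023 ≥ f_y/E_s = 0.0021, so compression steel does yield.
M_n = (A_s − A'_s) f_y (d − a/2) + A'_s f_y (d − d') = [1727880 × (595 − 80.9) + 225120 × (595 − 44)] × 10⁻⁶ = 888.30 + 124.04 = 1012.34 kN·m.

M_n ≈ 1010 kN·m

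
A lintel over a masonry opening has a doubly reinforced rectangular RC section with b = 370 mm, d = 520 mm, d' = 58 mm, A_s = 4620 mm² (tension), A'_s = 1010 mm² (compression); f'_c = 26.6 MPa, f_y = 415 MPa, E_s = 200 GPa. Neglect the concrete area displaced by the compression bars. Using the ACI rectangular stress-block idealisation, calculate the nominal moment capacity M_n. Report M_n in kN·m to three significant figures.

M_n ≈ 839 kN·m

Assume both tension and compression steel yield.
Net tension couple steel: A_s − A'_s = 3610 mm².
a = (A_s − A'_s) f_y / (0.85 f'_c b) = 1498150/(0.85 × 26.6 × 370) = 179.08 mm.
c = a/β₁ = 179.08/0.85 = 210.68 mm; ε'_s = 0.003(c − d')/c = 0.0022 ≥ f_y/E_s = 0.0021, so compression steel does yield.
M_n = (A_s − A'_s) f_y (d − a/2) + A'_s f_y (d − d') = [1498150 × (520 − 89.54) + 419150 × (520 − 58)] × 10⁻⁶ = 644.89 + 193.65 = 838.54 kN·m.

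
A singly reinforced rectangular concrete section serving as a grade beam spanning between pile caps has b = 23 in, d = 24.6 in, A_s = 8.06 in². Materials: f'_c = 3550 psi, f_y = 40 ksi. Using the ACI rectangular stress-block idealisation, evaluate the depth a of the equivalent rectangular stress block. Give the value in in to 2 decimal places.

T = A_s f_y = 8.06 × 40 = 322.4 kips.
a = T/(0.85 f'_c b) = 322.4/(0.85 × 3.55 × 23) = 4.65 in.

a ≈ 4.65 in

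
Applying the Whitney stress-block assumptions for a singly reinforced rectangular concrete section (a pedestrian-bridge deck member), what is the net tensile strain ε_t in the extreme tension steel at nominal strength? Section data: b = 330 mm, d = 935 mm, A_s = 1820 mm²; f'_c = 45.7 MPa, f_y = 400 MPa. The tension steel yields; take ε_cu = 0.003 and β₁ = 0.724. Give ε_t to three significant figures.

a = A_s f_y/(0.85 f'_c b) = 56.79 mm.
β₁ = 0.724, so c = a/β₁ = 56.79/0.724 = 78.44 mm.
From the linear strain diagram with ε_cu = 0.003: ε_t = 0.003 (d − c)/c = 0.003 × (935 − 78.44)/78.44 = 0.0328.
Since ε_t ≥ 0.005, the section is tension-controlled.

ε_t ≈ 0.0328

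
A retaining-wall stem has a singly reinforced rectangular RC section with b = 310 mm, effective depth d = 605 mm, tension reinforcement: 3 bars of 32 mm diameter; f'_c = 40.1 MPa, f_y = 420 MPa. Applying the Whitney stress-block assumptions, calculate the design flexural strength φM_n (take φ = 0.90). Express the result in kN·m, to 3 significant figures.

A_s = 3 × 804 = 2412 mm².
T = A_s f_y = 2412 × 420 = 1013040 N = 1013.04 kN.
From C = T: a = T/(0.85 f'_c b) = 1013040/(0.85 × 40.1 × 310) = 95.87 mm.
M_n = T(d − a/2) = 1013.04 kN × (605 − 47.935) mm = 564.33 kN·m.
φM_n = 0.90 × 564.33 = 507.90 kN·m.

φM_n ≈ 508 kN·m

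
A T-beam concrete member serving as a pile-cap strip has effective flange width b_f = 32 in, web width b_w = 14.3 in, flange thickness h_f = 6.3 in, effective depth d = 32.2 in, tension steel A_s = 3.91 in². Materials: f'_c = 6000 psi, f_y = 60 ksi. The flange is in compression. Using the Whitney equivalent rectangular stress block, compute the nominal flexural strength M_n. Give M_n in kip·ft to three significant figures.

M_n ≈ 615 kip·ft

Tension: T = A_s f_y = 3.91 × 60 = 234.6 kips.
Try a within the flange: a = T/(0.85 f'_c b_f) = 234.6/(0.85 × 6 × 32) = 1.438 in.
Since a = 1.438 ≤ h_f = 6.3 in, the stress block lies entirely in the flange; analyse as a rectangular beam of width b_f.
M_n = T(d − a/2) = 234.6 × (32.2 − 0.719) = 7385.4 kip·in.
M_n = 7385.4/12 = 615.45 kip·ft.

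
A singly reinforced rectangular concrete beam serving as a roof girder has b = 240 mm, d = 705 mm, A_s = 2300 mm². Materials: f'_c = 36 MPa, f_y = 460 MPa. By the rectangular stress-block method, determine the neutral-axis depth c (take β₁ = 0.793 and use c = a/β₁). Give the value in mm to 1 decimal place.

T = A_s f_y = 2300 × 460 = 1058000 N = 1058 kN.
Setting C = 0.85 f'_c a b equal to T: a = 1058000/(0.85 × 36 × 240) = 144.063 mm.
With β₁ = 0.793, c = a/β₁ = 144.063/0.793 = 181.7 mm.

c ≈ 181.7 mm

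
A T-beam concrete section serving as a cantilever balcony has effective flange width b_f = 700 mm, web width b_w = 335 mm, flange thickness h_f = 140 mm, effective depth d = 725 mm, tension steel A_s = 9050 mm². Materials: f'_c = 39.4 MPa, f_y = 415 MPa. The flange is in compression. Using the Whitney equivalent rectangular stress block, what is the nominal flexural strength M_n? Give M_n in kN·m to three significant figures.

M_n ≈ 2420 kN·m

Tension: T = A_s f_y = 9050 × 415 = 3755750 N.
Try a within the flange: a = T/(0.85 f'_c b_f) = 3755750/(0.85 × 39.4 × 700) = 160.21 mm.
a = 160.21 > h_f = 140 mm: the block extends into the web. Split into flange-overhang and web parts.
C_f = 0.85 f'_c (b_f − b_w) h_f = 0.85 × 39.4 × (700 − 335) × 140 = 1711339 N.
Remaining web compression depth: a_w = (T − C_f)/(0.85 f'_c b_w) = (3755750 − 1711339)/(0.85 × 39.4 × 335) = 182.23 mm.
M_n = C_f(d − h_f/2) + (T − C_f)(d − a_w/2) = 1711339 × (725 − 70) + 2044411 × (725 − 91.115) = 1120.93 + 1295.92 = 2416.85 × 10⁶ N·mm.
M_n = 2416.85 kN·m.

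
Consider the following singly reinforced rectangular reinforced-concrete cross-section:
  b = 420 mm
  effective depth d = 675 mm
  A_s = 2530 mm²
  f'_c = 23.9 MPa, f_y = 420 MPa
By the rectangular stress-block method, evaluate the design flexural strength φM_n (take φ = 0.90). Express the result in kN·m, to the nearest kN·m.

φM_n ≈ 586 kN·m

T = A_s f_y = 2530 × 420 = 1062600 N = 1062.6 kN.
From C = T: a = T/(0.85 f'_c b) = 1062600/(0.85 × 23.9 × 420) = 124.54 mm.
M_n = T(d − a/2) = 1062.6 kN × (675 − 62.27) mm = 651.09 kN·m.
φM_n = 0.90 × 651.09 = 585.98 kN·m.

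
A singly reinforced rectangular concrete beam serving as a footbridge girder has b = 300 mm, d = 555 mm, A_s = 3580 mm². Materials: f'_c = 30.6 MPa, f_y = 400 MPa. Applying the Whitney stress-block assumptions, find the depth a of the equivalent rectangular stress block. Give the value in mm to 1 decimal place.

T = A_s f_y = 3580 × 400 = 1432000 N = 1432 kN.
Setting C = 0.85 f'_c a b equal to T: a = 1432000/(0.85 × 30.6 × 300) = 183.5 mm.

a ≈ 183.5 mm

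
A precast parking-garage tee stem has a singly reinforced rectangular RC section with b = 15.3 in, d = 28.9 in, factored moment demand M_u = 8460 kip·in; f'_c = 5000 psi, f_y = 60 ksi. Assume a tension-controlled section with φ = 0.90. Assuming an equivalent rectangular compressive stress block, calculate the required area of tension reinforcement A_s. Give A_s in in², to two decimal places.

M_n = M_u/φ = 8460/0.90 = 9400 kip·in.
From M_n = 0.85 f'_c a b (d − a/2):
a = d − √(d² − 2M_n/(0.85 f'_c b)) = 28.9 − √(28.9² − 2 × 9400/(0.85 × 5 × 15.3)) = 5.531 in.
A_s = 0.85 f'_c a b / f_y = 0.85 × 5 × 5.531 × 15.3 / 60 = 5.994 in².

A_s ≈ 5.99 in²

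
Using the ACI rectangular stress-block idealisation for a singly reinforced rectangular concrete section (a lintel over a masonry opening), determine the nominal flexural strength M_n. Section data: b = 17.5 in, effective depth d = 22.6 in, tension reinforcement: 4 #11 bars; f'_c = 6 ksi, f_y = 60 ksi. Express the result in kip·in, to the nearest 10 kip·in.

A_s = 4 × 1.56 = 6.24 in².
T = A_s f_y = 6.24 × 60 = 374.4 kips.
a = T/(0.85 f'_c b) = 374.4/(0.85 × 6 × 17.5) = 4.195 in.
M_n = T(d − a/2) = 374.4 × (22.6 − 2.0975) = 7676.1 kip·in.

M_n ≈ 7680 kip·in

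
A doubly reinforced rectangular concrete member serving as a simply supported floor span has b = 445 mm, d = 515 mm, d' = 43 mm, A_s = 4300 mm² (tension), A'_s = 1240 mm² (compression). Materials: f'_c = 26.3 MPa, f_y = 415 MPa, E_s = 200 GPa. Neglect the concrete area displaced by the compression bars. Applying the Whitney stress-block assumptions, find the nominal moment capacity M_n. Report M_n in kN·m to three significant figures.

Assume both tension and compression steel yield.
Net tension couple steel: A_s − A'_s = 3060 mm².
a = (A_s − A'_s) f_y / (0.85 f'_c b) = 1269900/(0.85 × 26.3 × 445) = 127.65 mm.
c = a/β₁ = 127.65/0.85 = 150.18 mm; ε'_s = 0.003(c − d')/c = 0.0021 ≥ f_y/E_s = 0.0021, so compression steel does yield.
M_n = (A_s − A'_s) f_y (d − a/2) + A'_s f_y (d − d') = [1269900 × (515 − 63.825) + 514600 × (515 − 43)] × 10⁻⁶ = 572.95 + 242.89 = 815.84 kN·m.

M_n ≈ 816 kN·m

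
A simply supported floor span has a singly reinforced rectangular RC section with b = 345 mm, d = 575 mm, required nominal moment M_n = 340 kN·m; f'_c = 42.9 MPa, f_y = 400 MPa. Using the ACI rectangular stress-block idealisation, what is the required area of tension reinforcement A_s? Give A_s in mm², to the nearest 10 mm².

A_s ≈ 1540 mm²

With M_n = 0.85 f'_c a b (d − a/2), solve the quadratic for a:
a = d − √(d² − 2M_n/(0.85 f'_c b)) = 575 − √(575² − 2 × 340×10⁶/(0.85 × 42.9 × 345)) = 49.10 mm.
A_s = 0.85 f'_c a b / f_y = 0.85 × 42.9 × 49.10 × 345 / 400 = 1544.2 mm².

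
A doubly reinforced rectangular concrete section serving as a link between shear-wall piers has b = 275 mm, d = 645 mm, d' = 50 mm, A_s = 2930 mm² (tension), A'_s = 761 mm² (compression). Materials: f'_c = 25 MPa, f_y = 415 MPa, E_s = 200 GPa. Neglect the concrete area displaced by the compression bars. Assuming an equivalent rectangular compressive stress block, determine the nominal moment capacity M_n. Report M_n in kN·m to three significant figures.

M_n ≈ 699 kN·m

Assume both tension and compression steel yield.
Net tension couple steel: A_s − A'_s = 2169 mm².
a = (A_s − A'_s) f_y / (0.85 f'_c b) = 900135/(0.85 × 25 × 275) = 154.03 mm.
c = a/β₁ = 154.03/0.85 = 181.21 mm; ε'_s = 0.003(c − d')/c = 0.0022 ≥ f_y/E_s = 0.0021, so compression steel does yield.
M_n = (A_s − A'_s) f_y (d − a/2) + A'_s f_y (d − d') = [900135 × (645 − 77.015) + 315815 × (645 − 50)] × 10⁻⁶ = 511.26 + 187.91 = 699.17 kN·m.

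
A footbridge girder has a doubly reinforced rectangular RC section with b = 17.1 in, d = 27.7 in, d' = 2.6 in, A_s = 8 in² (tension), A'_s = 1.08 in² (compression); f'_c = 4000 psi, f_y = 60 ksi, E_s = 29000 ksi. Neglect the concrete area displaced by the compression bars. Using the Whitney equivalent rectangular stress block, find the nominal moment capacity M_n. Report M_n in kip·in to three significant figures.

Assume both steels yield.
a = (A_s − A'_s) f_y/(0.85 f'_c b) = (8 − 1.08) × 60/(0.85 × 4 × 17.1) = 7.141 in.
c = a/β₁ = 7.141/0.85 = 8.401 in; ε'_s = 0.003(c − d')/c = 0.0021 ≥ ε_y = 0.0021, so the compression steel yields.
M_n = (A_s − A'_s) f_y (d − a/2) + A'_s f_y (d − d') = 415.2 × (27.7 − 3.5705) + 64.8 × (27.7 − 2.6) = 10018.6 + 1626.5 = 11645.1 kip·in.

M_n ≈ 11600 kip·in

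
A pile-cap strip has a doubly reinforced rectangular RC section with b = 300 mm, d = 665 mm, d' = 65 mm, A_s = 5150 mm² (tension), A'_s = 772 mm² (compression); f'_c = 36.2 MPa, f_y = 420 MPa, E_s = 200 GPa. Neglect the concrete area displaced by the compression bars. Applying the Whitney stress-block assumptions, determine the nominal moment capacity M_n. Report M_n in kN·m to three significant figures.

Assume both tension and compression steel yield.
Net tension couple steel: A_s − A'_s = 4378 mm².
a = (A_s − A'_s) f_y / (0.85 f'_c b) = 1838760/(0.85 × 36.2 × 300) = 199.19 mm.
c = a/β₁ = 199.19/0.791 = 251.82 mm; ε'_s = 0.003(c − d')/c = 0.0022 ≥ f_y/E_s = 0.0021, so compression steel does yield.
M_n = (A_s − A'_s) f_y (d − a/2) + A'_s f_y (d − d') = [1838760 × (665 − 99.595) + 324240 × (665 − 65)] × 10⁻⁶ = 1039.64 + 194.54 = 1234.18 kN·m.

M_n ≈ 1230 kN·m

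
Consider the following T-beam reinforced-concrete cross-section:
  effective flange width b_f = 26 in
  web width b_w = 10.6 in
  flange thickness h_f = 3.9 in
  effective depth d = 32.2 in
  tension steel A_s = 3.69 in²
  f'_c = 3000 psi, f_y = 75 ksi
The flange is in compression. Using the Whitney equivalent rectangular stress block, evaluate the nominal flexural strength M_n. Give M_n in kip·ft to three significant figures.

M_n ≈ 694 kip·ft

Tension: T = A_s f_y = 3.69 × 75 = 276.75 kips.
Try a within the flange: a = T/(0.85 f'_c b_f) = 276.75/(0.85 × 3 × 26) = 4.174 in.
a = 4.174 > h_f = 3.9 in: the block extends into the web. Split into flange-overhang and web parts.
C_f = 0.85 f'_c (b_f − b_w) h_f = 0.85 × 3 × (26 − 10.6) × 3.9 = 153.2 kips.
Remaining web compression depth: a_w = (T − C_f)/(0.85 f'_c b_w) = (276.75 − 153.2)/(0.85 × 3 × 10.6) = 4.571 in.
M_n = C_f(d − h_f/2) + (T − C_f)(d − a_w/2) = 153.2 × (32.2 − 1.95) + 123.55 × (32.2 − 2.2855) = 4634.3 + 3695.9 = 8330.2 kip·in.
M_n = 8330.2/12 = 694.18 kip·ft.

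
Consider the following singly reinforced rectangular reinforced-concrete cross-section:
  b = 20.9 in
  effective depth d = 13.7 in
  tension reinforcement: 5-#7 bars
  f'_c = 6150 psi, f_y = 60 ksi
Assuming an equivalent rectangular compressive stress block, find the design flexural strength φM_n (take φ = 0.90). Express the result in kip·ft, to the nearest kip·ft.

A_s = 5 × 0.6 = 3 in².
T = A_s f_y = 3 × 60 = 180 kips.
a = T/(0.85 f'_c b) = 180/(0.85 × 6.15 × 20.9) = 1.648 in.
M_n = T(d − a/2) = 180 × (13.7 − 0.824) = 2317.7 kip·in = 2317.7/12 = 193.14 kip·ft.
φM_n = 0.90 × 193.14 = 173.83 kip·ft.

φM_n ≈ 174 kip·ft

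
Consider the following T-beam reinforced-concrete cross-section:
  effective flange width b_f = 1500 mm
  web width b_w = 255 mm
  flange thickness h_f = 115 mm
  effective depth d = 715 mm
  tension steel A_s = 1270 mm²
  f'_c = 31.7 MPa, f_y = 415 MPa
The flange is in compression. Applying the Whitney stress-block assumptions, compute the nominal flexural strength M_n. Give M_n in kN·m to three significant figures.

M_n ≈ 373 kN·m

Tension: T = A_s f_y = 1270 × 415 = 527050 N.
Try a within the flange: a = T/(0.85 f'_c b_f) = 527050/(0.85 × 31.7 × 1500) = 13.04 mm.
Since a = 13.04 ≤ h_f = 115 mm, the stress block lies entirely in the flange; analyse as a rectangular beam of width b_f.
M_n = T(d − a/2) = 527050 × (715 − 6.52) = 373.40 × 10⁶ N·mm.
M_n = 373.40 kN·m.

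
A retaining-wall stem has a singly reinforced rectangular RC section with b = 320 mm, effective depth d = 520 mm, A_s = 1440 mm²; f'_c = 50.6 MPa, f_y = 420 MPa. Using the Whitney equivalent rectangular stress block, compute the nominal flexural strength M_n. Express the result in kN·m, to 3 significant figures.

M_n ≈ 301 kN·m

T = A_s f_y = 1440 × 420 = 604800 N = 604.8 kN.
From C = T: a = T/(0.85 f'_c b) = 604800/(0.85 × 50.6 × 320) = 43.94 mm.
M_n = T(d − a/2) = 604.8 kN × (520 − 21.97) mm = 301.21 kN·m.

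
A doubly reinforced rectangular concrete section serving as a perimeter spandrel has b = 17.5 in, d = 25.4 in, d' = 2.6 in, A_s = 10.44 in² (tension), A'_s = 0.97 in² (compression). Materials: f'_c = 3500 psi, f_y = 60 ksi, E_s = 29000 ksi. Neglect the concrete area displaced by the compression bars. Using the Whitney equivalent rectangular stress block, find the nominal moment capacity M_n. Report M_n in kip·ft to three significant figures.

M_n ≈ 1050 kip·ft

Assume both steels yield.
a = (A_s − A'_s) f_y/(0.85 f'_c b) = (10.44 − 0.97) × 60/(0.85 × 3.5 × 17.5) = 10.914 in.
c = a/β₁ = 10.914/0.85 = 12.840 in; ε'_s = 0.003(c − d')/c = 0.0024 ≥ ε_y = 0.0021, so the compression steel yields.
M_n = (A_s − A'_s) f_y (d − a/2) + A'_s f_y (d − d') = 568.2 × (25.4 − 5.457) + 58.2 × (25.4 − 2.6) = 11331.6 + 1327.0 = 12658.6 kip·in = 12658.6/12 = 1054.88 kip·ft.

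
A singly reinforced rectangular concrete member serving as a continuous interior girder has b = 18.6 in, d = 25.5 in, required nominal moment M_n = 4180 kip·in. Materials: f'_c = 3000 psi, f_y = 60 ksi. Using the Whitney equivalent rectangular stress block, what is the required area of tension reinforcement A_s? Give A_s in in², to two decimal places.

From M_n = 0.85 f'_c a b (d − a/2):
a = d − √(d² − 2M_n/(0.85 f'_c b)) = 25.5 − √(25.5² − 2 × 4180/(0.85 × 3 × 18.6)) = 3.729 in.
A_s = 0.85 f'_c a b / f_y = 0.85 × 3 × 3.729 × 18.6 / 60 = 2.948 in².

A_s ≈ 2.95 in²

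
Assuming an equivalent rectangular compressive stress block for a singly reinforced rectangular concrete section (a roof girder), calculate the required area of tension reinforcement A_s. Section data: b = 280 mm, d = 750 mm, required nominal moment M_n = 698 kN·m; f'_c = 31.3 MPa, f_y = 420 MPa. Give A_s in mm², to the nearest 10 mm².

With M_n = 0.85 f'_c a b (d − a/2), solve the quadratic for a:
a = d − √(d² − 2M_n/(0.85 f'_c b)) = 750 − √(750² − 2 × 698×10⁶/(0.85 × 31.3 × 280)) = 137.54 mm.
A_s = 0.85 f'_c a b / f_y = 0.85 × 31.3 × 137.54 × 280 / 420 = 2439.5 mm².

A_s ≈ 2440 mm²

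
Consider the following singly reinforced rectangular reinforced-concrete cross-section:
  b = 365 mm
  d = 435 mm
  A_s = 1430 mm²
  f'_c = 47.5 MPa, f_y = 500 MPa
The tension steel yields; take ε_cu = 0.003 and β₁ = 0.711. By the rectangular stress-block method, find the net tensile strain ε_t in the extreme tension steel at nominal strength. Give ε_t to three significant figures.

ε_t ≈ 0.0161

a = A_s f_y/(0.85 f'_c b) = 48.52 mm.
β₁ = 0.711, so c = a/β₁ = 48.52/0.711 = 68.24 mm.
From the linear strain diagram with ε_cu = 0.003: ε_t = 0.003 (d − c)/c = 0.003 × (435 − 68.24)/68.24 = 0.0161.
Since ε_t ≥ 0.005, the section is tension-controlled.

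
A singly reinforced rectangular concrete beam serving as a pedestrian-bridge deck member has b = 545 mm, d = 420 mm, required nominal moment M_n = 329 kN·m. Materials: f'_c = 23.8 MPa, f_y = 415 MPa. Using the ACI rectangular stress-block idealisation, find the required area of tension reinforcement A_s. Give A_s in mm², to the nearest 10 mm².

With M_n = 0.85 f'_c a b (d − a/2), solve the quadratic for a:
a = d − √(d² − 2M_n/(0.85 f'_c b)) = 420 − √(420² − 2 × 329×10⁶/(0.85 × 23.8 × 545)) = 78.36 mm.
A_s = 0.85 f'_c a b / f_y = 0.85 × 23.8 × 78.36 × 545 / 415 = 2081.8 mm².

A_s ≈ 2080 mm²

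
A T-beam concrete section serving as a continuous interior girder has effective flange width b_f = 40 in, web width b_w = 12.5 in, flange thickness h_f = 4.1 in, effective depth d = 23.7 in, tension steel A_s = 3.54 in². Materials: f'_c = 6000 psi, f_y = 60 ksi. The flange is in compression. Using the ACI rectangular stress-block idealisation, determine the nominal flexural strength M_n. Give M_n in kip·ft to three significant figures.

Tension: T = A_s f_y = 3.54 × 60 = 212.4 kips.
Try a within the flange: a = T/(0.85 f'_c b_f) = 212.4/(0.85 × 6 × 40) = 1.041 in.
Since a = 1.041 ≤ h_f = 4.1 in, the stress block lies entirely in the flange; analyse as a rectangular beam of width b_f.
M_n = T(d − a/2) = 212.4 × (23.7 − 0.5205) = 4923.3 kip·in.
M_n = 4923.3/12 = 410.28 kip·ft.

M_n ≈ 410 kip·ft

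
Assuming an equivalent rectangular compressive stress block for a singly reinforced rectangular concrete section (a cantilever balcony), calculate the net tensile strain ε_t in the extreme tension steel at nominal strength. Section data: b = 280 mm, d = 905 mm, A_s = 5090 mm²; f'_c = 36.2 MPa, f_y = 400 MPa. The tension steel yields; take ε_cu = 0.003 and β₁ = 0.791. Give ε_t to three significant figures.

a = A_s f_y/(0.85 f'_c b) = 236.32 mm.
β₁ = 0.791, so c = a/β₁ = 236.32/0.791 = 298.76 mm.
From the linear strain diagram with ε_cu = 0.003: ε_t = 0.003 (d − c)/c = 0.003 × (905 − 298.76)/298.76 = 0.00609.
Since ε_t ≥ 0.005, the section is tension-controlled.

ε_t ≈ 0.00609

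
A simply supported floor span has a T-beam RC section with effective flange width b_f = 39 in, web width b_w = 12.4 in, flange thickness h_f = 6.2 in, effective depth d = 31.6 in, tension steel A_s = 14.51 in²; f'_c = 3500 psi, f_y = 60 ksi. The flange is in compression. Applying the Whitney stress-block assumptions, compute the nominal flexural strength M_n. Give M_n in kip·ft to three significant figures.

Tension: T = A_s f_y = 14.51 × 60 = 870.6 kips.
Try a within the flange: a = T/(0.85 f'_c b_f) = 870.6/(0.85 × 3.5 × 39) = 7.504 in.
a = 7.504 > h_f = 6.2 in: the block extends into the web. Split into flange-overhang and web parts.
C_f = 0.85 f'_c (b_f − b_w) h_f = 0.85 × 3.5 × (39 − 12.4) × 6.2 = 490.6 kips.
Remaining web compression depth: a_w = (T − C_f)/(0.85 f'_c b_w) = (870.6 − 490.6)/(0.85 × 3.5 × 12.4) = 10.301 in.
M_n = C_f(d − h_f/2) + (T − C_f)(d − a_w/2) = 490.6 × (31.6 − 3.1) + 380 × (31.6 − 5.1505) = 13982.1 + 10050.8 = 24032.9 kip·in.
M_n = 24032.9/12 = 2002.74 kip·ft.

M_n ≈ 2000 kip·ft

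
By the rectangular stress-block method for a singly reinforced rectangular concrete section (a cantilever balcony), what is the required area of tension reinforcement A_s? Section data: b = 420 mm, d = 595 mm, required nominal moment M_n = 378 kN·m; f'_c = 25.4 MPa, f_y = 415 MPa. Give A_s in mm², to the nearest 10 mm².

With M_n = 0.85 f'_c a b (d − a/2), solve the quadratic for a:
a = d − √(d² − 2M_n/(0.85 f'_c b)) = 595 − √(595² − 2 × 378×10⁶/(0.85 × 25.4 × 420)) = 74.76 mm.
A_s = 0.85 f'_c a b / f_y = 0.85 × 25.4 × 74.76 × 420 / 415 = 1633.5 mm².

A_s ≈ 1630 mm²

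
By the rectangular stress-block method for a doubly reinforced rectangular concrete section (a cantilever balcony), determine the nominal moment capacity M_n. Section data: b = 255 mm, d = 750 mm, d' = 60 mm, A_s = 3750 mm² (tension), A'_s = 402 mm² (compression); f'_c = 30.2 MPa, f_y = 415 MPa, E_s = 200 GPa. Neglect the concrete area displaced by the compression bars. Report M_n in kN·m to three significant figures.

M_n ≈ 1010 kN·m

Assume both tension and compression steel yield.
Net tension couple steel: A_s − A'_s = 3348 mm².
a = (A_s − A'_s) f_y / (0.85 f'_c b) = 1389420/(0.85 × 30.2 × 255) = 212.26 mm.
c = a/β₁ = 212.26/0.834 = 254.51 mm; ε'_s = 0.003(c − d')/c = 0.0023 ≥ f_y/E_s = 0.0021, so compression steel does yield.
M_n = (A_s − A'_s) f_y (d − a/2) + A'_s f_y (d − d') = [1389420 × (750 − 106.13) + 166830 × (750 − 60)] × 10⁻⁶ = 894.61 + 115.11 = 1009.72 kN·m.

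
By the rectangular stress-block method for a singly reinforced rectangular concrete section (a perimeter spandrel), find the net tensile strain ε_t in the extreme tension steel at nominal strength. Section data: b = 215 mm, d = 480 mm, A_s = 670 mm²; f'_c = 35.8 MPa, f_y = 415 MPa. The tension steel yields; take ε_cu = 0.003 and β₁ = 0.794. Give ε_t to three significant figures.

ε_t ≈ 0.0239

a = A_s f_y/(0.85 f'_c b) = 42.50 mm.
β₁ = 0.794, so c = a/β₁ = 42.50/0.794 = 53.53 mm.
From the linear strain diagram with ε_cu = 0.003: ε_t = 0.003 (d − c)/c = 0.003 × (480 − 53.53)/53.53 = 0.0239.
Since ε_t ≥ 0.005, the section is tension-controlled.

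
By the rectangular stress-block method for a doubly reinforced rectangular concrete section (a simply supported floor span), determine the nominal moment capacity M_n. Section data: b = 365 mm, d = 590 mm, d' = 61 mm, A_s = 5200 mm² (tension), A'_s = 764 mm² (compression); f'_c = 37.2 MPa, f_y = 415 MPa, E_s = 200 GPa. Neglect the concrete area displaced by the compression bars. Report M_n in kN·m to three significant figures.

M_n ≈ 1110 kN·m

Assume both tension and compression steel yield.
Net tension couple steel: A_s − A'_s = 4436 mm².
a = (A_s − A'_s) f_y / (0.85 f'_c b) = 1840940/(0.85 × 37.2 × 365) = 159.51 mm.
c = a/β₁ = 159.51/0.784 = 203.46 mm; ε'_s = 0.003(c − d')/c = 0.0021 ≥ f_y/E_s = 0.0021, so compression steel does yield.
M_n = (A_s − A'_s) f_y (d − a/2) + A'_s f_y (d − d') = [1840940 × (590 − 79.755) + 317060 × (590 − 61)] × 10⁻⁶ = 939.33 + 167.72 = 1107.05 kN·m.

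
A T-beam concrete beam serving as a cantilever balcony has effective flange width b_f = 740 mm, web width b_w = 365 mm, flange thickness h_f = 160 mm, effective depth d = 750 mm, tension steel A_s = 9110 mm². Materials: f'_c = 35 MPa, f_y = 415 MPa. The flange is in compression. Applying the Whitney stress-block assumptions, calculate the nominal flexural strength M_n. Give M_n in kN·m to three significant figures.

Tension: T = A_s f_y = 9110 × 415 = 3780650 N.
Try a within the flange: a = T/(0.85 f'_c b_f) = 3780650/(0.85 × 35 × 740) = 171.73 mm.
a = 171.73 > h_f = 160 mm: the block extends into the web. Split into flange-overhang and web parts.
C_f = 0.85 f'_c (b_f − b_w) h_f = 0.85 × 35 × (740 − 365) × 160 = 1785000 N.
Remaining web compression depth: a_w = (T − C_f)/(0.85 f'_c b_w) = (3780650 − 1785000)/(0.85 × 35 × 365) = 183.78 mm.
M_n = C_f(d − h_f/2) + (T − C_f)(d − a_w/2) = 1785000 × (750 − 80) + 1995650 × (750 − 91.89) = 1195.95 + 1313.36 = 2509.31 × 10⁶ N·mm.
M_n = 2509.31 kN·m.

M_n ≈ 2510 kN·m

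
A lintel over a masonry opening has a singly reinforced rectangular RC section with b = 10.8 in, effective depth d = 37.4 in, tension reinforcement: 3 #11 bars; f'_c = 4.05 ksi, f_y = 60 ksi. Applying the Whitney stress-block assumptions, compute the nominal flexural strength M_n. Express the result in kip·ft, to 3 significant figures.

A_s = 3 × 1.56 = 4.68 in².
T = A_s f_y = 4.68 × 60 = 280.8 kips.
a = T/(0.85 f'_c b) = 280.8/(0.85 × 4.05 × 10.8) = 7.553 in.
M_n = T(d − a/2) = 280.8 × (37.4 − 3.7765) = 9441.5 kip·in = 9441.5/12 = 786.79 kip·ft.

M_n ≈ 787 kip·ft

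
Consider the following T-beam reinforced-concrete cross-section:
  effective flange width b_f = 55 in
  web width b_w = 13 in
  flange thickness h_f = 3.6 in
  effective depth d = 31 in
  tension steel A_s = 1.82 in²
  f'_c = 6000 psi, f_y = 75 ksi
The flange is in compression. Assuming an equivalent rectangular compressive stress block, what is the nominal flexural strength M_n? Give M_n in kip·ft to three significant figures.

M_n ≈ 350 kip·ft

Tension: T = A_s f_y = 1.82 × 75 = 136.5 kips.
Try a within the flange: a = T/(0.85 f'_c b_f) = 136.5/(0.85 × 6 × 55) = 0.487 in.
Since a = 0.487 ≤ h_f = 3.6 in, the stress block lies entirely in the flange; analyse as a rectangular beam of width b_f.
M_n = T(d − a/2) = 136.5 × (31 − 0.2435) = 4198.3 kip·in.
M_n = 4198.3/12 = 349.86 kip·ft.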